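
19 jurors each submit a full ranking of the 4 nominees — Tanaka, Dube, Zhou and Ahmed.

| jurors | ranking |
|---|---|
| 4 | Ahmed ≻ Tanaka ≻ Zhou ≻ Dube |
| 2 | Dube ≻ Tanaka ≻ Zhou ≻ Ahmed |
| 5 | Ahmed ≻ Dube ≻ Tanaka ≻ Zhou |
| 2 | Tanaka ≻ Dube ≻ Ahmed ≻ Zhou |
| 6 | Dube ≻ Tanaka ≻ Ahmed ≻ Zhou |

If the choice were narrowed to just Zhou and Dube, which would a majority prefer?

Ballots ranking Zhou above Dube: 4.
Ballots ranking Dube above Zhou: 19 − 4 = 15.
Dube wins the head-to-head 15–4.

Dube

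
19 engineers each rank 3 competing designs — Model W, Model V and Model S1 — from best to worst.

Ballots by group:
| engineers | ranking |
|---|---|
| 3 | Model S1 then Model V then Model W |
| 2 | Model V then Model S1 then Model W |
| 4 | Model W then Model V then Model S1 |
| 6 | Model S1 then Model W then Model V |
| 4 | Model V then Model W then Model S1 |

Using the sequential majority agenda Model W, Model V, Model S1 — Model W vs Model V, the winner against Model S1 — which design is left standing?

Round 1: Model W vs Model V — 10–9, Model W advances.
Round 2: Model W vs Model S1 — 8–11, Model S1 advances.
Model S1 survives the agenda.

Model S1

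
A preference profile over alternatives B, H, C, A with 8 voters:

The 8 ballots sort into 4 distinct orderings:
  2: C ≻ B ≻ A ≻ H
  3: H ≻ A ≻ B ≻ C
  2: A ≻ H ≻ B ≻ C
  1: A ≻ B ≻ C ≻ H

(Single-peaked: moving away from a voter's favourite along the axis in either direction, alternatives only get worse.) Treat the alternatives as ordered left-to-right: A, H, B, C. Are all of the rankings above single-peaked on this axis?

no

Axis positions: A=1, H=2, B=3, C=4.
Ballot type 1: ranking walks positions 4-3-1-2; A is ranked above H even though H lies between A and the peak C on the axis — preferences dip and rise again. Not single-peaked.
Ballot type 2 (peak H at position 2): ranking walks positions 2-1-3-4, expanding outward from the peak — single-peaked.
Ballot type 3 (peak A at position 1): ranking walks positions 1-2-3-4, expanding outward from the peak — single-peaked.
Ballot type 4: ranking walks positions 1-3-4-2; B is ranked above H even though H lies between B and the peak A on the axis — preferences dip and rise again. Not single-peaked.
Ballot type 1 violates single-peakedness, so the profile is not single-peaked on this axis.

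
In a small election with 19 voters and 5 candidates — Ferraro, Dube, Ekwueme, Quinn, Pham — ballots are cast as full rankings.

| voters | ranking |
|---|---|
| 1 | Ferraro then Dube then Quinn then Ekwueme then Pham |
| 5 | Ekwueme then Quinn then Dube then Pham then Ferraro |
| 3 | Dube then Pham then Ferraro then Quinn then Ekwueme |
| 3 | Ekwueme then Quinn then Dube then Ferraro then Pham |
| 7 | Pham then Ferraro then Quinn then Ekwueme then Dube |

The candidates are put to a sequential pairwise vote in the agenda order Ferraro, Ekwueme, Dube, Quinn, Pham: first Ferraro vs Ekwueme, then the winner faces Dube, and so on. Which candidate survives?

Round 1: Ferraro vs Ekwueme — 11–8, Ferraro advances.
Round 2: Ferraro vs Dube — 8–11, Dube advances.
Round 3: Dube vs Quinn — 4–15, Quinn advances.
Round 4: Quinn vs Pham — 9–10, Pham advances.
Pham survives the agenda.

Pham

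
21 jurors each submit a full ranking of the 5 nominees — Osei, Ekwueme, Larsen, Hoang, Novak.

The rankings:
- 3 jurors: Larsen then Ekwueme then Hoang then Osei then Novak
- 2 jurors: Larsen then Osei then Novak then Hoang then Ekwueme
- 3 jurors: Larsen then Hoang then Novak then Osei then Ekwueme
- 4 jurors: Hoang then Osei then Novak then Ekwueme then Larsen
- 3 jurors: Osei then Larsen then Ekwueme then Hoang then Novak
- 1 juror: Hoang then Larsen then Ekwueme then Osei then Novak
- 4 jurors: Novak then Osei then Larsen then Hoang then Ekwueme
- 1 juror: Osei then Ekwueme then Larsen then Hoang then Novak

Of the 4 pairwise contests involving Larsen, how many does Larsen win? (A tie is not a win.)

3

Larsen against each rival (21 jurors):
Larsen–Osei: Osei 12–9.
Larsen vs Ekwueme: Larsen preferred on 3+2+3+3+1+4 = 16 ballots; Larsen wins 16–5.
Larsen vs Hoang: Larsen preferred on 3+2+3+3+4+1 = 16 ballots; Larsen wins 16–5.
Larsen–Novak: Larsen 13–8.
Larsen beats Ekwueme, Hoang, Novak; loses to Osei — 3 pairwise wins.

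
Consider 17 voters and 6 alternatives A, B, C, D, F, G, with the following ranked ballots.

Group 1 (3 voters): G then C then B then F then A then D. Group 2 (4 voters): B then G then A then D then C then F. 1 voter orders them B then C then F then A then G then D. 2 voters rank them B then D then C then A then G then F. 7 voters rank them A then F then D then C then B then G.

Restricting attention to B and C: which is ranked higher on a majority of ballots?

C

Ballots ranking B above C: 4 + 1 + 2 = 7.
Ballots ranking C above B: 17 − 7 = 10.
C wins the head-to-head 10–7.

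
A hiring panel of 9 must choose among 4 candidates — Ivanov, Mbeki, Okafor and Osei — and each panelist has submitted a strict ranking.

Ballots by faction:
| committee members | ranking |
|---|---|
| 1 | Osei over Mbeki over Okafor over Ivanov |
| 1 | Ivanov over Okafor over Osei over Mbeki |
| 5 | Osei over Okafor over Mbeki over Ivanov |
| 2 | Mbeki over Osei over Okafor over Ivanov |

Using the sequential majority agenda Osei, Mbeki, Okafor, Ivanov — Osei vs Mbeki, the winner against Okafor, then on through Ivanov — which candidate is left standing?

Osei

Round 1: Osei vs Mbeki — 7–2, Osei advances.
Round 2: Osei vs Okafor — 8–1, Osei advances.
Round 3: Osei vs Ivanov — 8–1, Osei advances.
The agenda winner is Osei.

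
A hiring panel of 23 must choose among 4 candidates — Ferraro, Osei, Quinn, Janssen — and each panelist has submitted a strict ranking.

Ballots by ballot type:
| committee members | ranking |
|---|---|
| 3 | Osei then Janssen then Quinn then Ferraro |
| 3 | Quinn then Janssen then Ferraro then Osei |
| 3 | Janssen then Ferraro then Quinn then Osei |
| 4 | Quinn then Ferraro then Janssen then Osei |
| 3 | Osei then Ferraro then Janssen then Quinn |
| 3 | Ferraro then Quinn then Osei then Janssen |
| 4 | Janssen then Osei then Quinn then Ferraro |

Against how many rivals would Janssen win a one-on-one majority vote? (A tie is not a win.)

Janssen against each rival (23 committee members):
Janssen–Ferraro: Janssen 13–10.
Janssen vs Osei: Janssen is ranked higher on 3+3+4+4 = 14 ballots, Osei on 9. Janssen wins 14–9.
Janssen–Quinn: Janssen 13–10.
Janssen beats Ferraro, Osei, Quinn — 3 pairwise wins.

3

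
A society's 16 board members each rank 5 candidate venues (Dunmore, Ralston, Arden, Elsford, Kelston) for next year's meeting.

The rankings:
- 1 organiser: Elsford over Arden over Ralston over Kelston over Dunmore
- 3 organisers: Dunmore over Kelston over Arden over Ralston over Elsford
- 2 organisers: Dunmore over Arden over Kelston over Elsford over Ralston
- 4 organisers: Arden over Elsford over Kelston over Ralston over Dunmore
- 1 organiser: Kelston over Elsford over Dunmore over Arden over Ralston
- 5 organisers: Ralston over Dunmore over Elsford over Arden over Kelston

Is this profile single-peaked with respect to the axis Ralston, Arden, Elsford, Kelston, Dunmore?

Axis positions: Ralston=1, Arden=2, Elsford=3, Kelston=4, Dunmore=5.
Ballot type 1 (peak Elsford at position 3): ranking walks positions 3-2-1-4-5, expanding outward from the peak — single-peaked.
Ballot type 2: ranking walks positions 5-4-2-1-3; Arden is ranked above Elsford even though Elsford lies between Arden and the peak Dunmore on the axis — preferences dip and rise again. Not single-peaked.
Ballot type 3: ranking walks positions 5-2-4-3-1; Arden is ranked above Kelston even though Kelston lies between Arden and the peak Dunmore on the axis — preferences dip and rise again. Not single-peaked.
Ballot type 4 (peak Arden at position 2): ranking walks positions 2-3-4-1-5, expanding outward from the peak — single-peaked.
Ballot type 5 (peak Kelston at position 4): ranking walks positions 4-3-5-2-1, expanding outward from the peak — single-peaked.
Ballot type 6: ranking walks positions 1-5-3-2-4; Dunmore is ranked above Arden even though Arden lies between Dunmore and the peak Ralston on the axis — preferences dip and rise again. Not single-peaked.
Ballot type 2 violates single-peakedness, so the profile is not single-peaked on this axis.

no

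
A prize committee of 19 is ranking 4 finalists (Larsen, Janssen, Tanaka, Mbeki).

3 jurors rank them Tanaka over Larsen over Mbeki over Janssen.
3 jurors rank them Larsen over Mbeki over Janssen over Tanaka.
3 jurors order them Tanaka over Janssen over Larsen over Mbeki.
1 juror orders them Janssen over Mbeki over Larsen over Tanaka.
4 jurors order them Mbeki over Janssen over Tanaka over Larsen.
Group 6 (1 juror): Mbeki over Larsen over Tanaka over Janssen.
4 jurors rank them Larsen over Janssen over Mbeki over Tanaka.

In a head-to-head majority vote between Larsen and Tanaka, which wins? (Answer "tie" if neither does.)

Tanaka

Ballots ranking Larsen above Tanaka: 3 + 1 + 1 + 4 = 9.
Ballots ranking Tanaka above Larsen: 19 − 9 = 10.
Tanaka wins the head-to-head 10–9.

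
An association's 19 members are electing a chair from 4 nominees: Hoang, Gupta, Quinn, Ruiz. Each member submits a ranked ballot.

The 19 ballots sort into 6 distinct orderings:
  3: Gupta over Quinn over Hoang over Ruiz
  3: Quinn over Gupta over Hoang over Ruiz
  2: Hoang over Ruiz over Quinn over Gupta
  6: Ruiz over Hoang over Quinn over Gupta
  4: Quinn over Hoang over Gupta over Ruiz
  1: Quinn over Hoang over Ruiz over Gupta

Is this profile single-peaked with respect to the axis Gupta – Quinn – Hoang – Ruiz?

Axis positions: Gupta=1, Quinn=2, Hoang=3, Ruiz=4.
Group 1 (peak Gupta at position 1): ranking walks positions 1-2-3-4, expanding outward from the peak — single-peaked.
Group 2 (peak Quinn at position 2): ranking walks positions 2-1-3-4, expanding outward from the peak — single-peaked.
Group 3 (peak Hoang at position 3): ranking walks positions 3-4-2-1, expanding outward from the peak — single-peaked.
Group 4 (peak Ruiz at position 4): ranking walks positions 4-3-2-1, expanding outward from the peak — single-peaked.
Group 5 (peak Quinn at position 2): ranking walks positions 2-3-1-4, expanding outward from the peak — single-peaked.
Group 6 (peak Quinn at position 2): ranking walks positions 2-3-4-1, expanding outward from the peak — single-peaked.
Every ranking is single-peaked on this axis.

yes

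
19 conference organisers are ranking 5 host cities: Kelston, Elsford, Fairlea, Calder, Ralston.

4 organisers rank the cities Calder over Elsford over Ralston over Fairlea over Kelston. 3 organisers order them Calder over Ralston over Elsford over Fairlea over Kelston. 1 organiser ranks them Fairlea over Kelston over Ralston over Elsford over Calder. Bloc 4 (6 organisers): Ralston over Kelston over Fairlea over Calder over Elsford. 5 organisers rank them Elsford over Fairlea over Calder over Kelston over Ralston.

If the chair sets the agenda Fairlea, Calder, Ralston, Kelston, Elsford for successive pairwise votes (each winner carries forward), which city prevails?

Ralston

Round 1: Fairlea vs Calder — 12–7, Fairlea advances.
Round 2: Fairlea vs Ralston — 6–13, Ralston advances.
Round 3: Ralston vs Kelston — 13–6, Ralston advances.
Round 4: Ralston vs Elsford — 10–9, Ralston advances.
Ralston survives the agenda.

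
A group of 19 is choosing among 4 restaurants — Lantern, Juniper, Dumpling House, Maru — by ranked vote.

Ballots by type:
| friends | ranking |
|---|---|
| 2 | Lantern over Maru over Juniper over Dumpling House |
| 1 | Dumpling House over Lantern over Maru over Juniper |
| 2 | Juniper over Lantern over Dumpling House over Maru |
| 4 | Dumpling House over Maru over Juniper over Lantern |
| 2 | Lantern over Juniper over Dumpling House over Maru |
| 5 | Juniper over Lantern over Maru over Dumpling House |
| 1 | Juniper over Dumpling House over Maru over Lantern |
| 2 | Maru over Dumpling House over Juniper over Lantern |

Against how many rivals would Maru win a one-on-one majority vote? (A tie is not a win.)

0

Maru against each rival (19 friends):
Maru vs Lantern: Maru is ranked higher on 4+1+2 = 7 ballots, Lantern on 12. Lantern wins 12–7.
Maru vs Juniper: Maru preferred on 2+1+4+2 = 9 ballots; Juniper wins 10–9.
Maru–Dumpling House: Dumpling House 10–9.
Maru beats no one; loses to Lantern, Juniper, Dumpling House — 0 pairwise wins.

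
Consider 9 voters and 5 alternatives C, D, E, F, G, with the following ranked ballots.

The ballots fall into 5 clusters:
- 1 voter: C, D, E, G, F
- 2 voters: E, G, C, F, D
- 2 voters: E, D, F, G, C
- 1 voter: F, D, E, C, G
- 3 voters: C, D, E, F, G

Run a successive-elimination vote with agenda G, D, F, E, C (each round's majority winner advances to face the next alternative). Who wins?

C

Round 1: G vs D — 2–7, D advances.
Round 2: D vs F — 6–3, D advances.
Round 3: D vs E — 5–4, D advances.
Round 4: D vs C — 3–6, C advances.
The agenda winner is C.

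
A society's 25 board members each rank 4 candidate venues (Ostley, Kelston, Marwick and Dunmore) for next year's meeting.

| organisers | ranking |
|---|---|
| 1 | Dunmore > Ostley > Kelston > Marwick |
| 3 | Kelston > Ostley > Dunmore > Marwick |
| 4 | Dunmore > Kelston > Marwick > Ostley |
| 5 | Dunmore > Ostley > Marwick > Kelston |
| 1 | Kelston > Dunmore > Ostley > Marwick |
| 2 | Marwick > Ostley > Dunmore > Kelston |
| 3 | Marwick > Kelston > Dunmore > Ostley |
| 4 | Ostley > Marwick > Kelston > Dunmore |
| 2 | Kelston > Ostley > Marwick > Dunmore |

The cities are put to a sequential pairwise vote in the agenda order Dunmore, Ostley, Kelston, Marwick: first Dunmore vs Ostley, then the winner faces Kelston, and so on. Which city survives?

Round 1: Dunmore vs Ostley — 14–11, Dunmore advances.
Round 2: Dunmore vs Kelston — 12–13, Kelston advances.
Round 3: Kelston vs Marwick — 11–14, Marwick advances.
The agenda winner is Marwick.

Marwick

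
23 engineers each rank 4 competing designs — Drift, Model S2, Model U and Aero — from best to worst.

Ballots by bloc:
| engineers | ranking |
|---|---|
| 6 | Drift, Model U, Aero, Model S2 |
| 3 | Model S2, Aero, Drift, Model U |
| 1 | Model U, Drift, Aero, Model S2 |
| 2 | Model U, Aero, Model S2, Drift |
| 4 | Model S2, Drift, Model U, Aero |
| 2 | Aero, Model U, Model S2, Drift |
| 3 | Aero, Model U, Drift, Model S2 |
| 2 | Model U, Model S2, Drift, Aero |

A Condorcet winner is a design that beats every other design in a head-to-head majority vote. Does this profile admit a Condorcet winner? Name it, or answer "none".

Pairwise majorities:
Drift vs Model S2: Model S2, 13–10.
Drift vs Model U: Drift is ranked higher on 6+3+4 = 13 ballots, Model U on 10. Drift wins 13–10.
Drift vs Aero: Drift, 13–10.
Model S2 vs Model U: Model U, 16–7.
Model S2 vs Aero: Model S2 preferred on 3+4+2 = 9 ballots; Aero wins 14–9.
Model U vs Aero: Model U, 15–8.
No design is unbeaten: Drift loses to Model S2; Model S2 loses to Model U; Model U loses to Drift; Aero loses to Drift. In particular Drift beats Model U beats Model S2 beats Drift is a majority cycle — no Condorcet winner exists.

none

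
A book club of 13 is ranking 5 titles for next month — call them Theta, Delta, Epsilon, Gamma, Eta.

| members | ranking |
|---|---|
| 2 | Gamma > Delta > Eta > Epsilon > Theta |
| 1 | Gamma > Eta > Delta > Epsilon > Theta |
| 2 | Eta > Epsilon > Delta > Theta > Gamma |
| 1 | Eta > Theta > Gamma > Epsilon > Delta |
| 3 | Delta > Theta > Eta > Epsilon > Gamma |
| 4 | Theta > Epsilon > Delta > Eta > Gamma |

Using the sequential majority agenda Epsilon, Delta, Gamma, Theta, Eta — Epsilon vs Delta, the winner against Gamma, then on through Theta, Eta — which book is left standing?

Theta

Round 1: Epsilon vs Delta — 7–6, Epsilon advances.
Round 2: Epsilon vs Gamma — 9–4, Epsilon advances.
Round 3: Epsilon vs Theta — 5–8, Theta advances.
Round 4: Theta vs Eta — 7–6, Theta advances.
The agenda winner is Theta.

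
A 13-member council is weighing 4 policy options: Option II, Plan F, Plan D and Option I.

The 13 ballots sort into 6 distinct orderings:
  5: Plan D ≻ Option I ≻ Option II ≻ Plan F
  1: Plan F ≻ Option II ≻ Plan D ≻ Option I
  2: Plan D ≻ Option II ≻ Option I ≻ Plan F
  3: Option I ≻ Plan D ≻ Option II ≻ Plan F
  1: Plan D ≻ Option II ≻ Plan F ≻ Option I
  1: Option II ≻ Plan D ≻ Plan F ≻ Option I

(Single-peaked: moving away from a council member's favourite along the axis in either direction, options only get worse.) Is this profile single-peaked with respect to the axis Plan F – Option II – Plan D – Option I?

Axis positions: Plan F=1, Option II=2, Plan D=3, Option I=4.
Cluster 1 (peak Plan D at position 3): ranking walks positions 3-4-2-1, expanding outward from the peak — single-peaked.
Cluster 2 (peak Plan F at position 1): ranking walks positions 1-2-3-4, expanding outward from the peak — single-peaked.
Cluster 3 (peak Plan D at position 3): ranking walks positions 3-2-4-1, expanding outward from the peak — single-peaked.
Cluster 4 (peak Option I at position 4): ranking walks positions 4-3-2-1, expanding outward from the peak — single-peaked.
Cluster 5 (peak Plan D at position 3): ranking walks positions 3-2-1-4, expanding outward from the peak — single-peaked.
Cluster 6 (peak Option II at position 2): ranking walks positions 2-3-1-4, expanding outward from the peak — single-peaked.
Every ranking is single-peaked on this axis.

yes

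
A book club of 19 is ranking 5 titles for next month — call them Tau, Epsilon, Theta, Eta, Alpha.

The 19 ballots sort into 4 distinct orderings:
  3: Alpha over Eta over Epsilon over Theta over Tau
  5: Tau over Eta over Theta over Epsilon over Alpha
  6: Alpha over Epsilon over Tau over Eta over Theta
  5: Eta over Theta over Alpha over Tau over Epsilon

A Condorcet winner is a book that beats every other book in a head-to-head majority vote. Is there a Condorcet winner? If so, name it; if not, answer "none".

Pairwise majorities:
Tau vs Epsilon: Tau preferred on 5+5 = 10 ballots; Tau wins 10–9.
Tau vs Theta: 5+6 = 11 for Tau, 8 for Theta — Tau by 11–8.
Tau vs Eta: 5+6 = 11 for Tau, 8 for Eta — Tau by 11–8.
Tau vs Alpha: Tau preferred on 5 ballots; Alpha wins 14–5.
Epsilon vs Theta: 3+6 = 9 for Epsilon, 10 for Theta — Theta by 10–9.
Epsilon vs Eta: Epsilon is ranked higher on 6 ballots, Eta on 13. Eta wins 13–6.
Epsilon vs Alpha: Epsilon is ranked higher on 5 ballots, Alpha on 14. Alpha wins 14–5.
Theta vs Eta: 0 for Theta, 19 for Eta — Eta by 19–0.
Theta vs Alpha: Theta is ranked higher on 5+5 = 10 ballots, Alpha on 9. Theta wins 10–9.
Eta vs Alpha: Eta is ranked higher on 5+5 = 10 ballots, Alpha on 9. Eta wins 10–9.
Each book drops at least one matchup (Tau loses to Alpha; Epsilon loses to Tau; Theta loses to Tau; Eta loses to Tau; Alpha loses to Theta); the cycle Tau beats Theta beats Alpha beats Tau rules out a Condorcet winner.

none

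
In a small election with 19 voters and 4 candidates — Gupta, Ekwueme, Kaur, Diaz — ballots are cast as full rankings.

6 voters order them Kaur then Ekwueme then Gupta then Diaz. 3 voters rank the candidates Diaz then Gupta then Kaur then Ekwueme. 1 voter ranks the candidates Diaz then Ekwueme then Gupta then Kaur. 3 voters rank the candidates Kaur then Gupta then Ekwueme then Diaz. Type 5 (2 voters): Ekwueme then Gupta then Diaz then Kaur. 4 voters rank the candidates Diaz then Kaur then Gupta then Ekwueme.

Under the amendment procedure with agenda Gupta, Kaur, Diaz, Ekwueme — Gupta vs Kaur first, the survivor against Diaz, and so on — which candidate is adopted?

Ekwueme

Round 1: Gupta vs Kaur — 6–13, Kaur advances.
Round 2: Kaur vs Diaz — 9–10, Diaz advances.
Round 3: Diaz vs Ekwueme — 8–11, Ekwueme advances.
The agenda winner is Ekwueme.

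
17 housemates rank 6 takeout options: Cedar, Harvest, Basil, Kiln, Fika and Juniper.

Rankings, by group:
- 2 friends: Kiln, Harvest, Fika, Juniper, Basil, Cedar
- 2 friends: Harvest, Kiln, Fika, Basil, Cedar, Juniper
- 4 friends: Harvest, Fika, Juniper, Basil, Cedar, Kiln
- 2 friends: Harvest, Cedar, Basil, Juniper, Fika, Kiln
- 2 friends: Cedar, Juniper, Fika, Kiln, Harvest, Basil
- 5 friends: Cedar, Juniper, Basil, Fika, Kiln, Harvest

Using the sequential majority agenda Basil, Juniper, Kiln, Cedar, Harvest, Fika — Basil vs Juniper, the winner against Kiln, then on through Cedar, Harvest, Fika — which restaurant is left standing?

Harvest

Round 1: Basil vs Juniper — 4–13, Juniper advances.
Round 2: Juniper vs Kiln — 13–4, Juniper advances.
Round 3: Juniper vs Cedar — 6–11, Cedar advances.
Round 4: Cedar vs Harvest — 7–10, Harvest advances.
Round 5: Harvest vs Fika — 10–7, Harvest advances.
The agenda winner is Harvest.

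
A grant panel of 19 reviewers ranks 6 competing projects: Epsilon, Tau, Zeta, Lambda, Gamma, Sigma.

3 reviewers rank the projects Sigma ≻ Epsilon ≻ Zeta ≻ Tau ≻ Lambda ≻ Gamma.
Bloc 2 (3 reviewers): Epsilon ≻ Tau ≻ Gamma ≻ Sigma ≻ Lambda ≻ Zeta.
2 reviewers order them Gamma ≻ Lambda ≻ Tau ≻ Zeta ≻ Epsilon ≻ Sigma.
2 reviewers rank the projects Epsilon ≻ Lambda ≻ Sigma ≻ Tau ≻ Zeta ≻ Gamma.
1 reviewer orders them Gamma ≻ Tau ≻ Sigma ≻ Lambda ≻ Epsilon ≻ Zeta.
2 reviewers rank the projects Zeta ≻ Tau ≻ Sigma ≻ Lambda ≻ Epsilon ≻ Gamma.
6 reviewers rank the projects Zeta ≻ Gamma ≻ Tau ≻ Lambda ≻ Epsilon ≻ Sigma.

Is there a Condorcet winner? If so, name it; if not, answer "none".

Head-to-head results (19 reviewers):
Epsilon vs Tau: Tau wins 11–8.
Epsilon vs Zeta: Zeta, 10–9.
Epsilon vs Lambda: Lambda, 11–8.
Epsilon vs Gamma: Epsilon, 10–9.
Epsilon vs Sigma: Epsilon is ranked higher on 3+2+2+6 = 13 ballots, Sigma on 6. Epsilon wins 13–6.
Tau vs Zeta: Tau preferred on 3+2+2+1 = 8 ballots; Zeta wins 11–8.
Tau vs Lambda: Tau preferred on 3+3+1+2+6 = 15 ballots; Tau wins 15–4.
Tau vs Gamma: 3+3+2+2 = 10 for Tau, 9 for Gamma — Tau by 10–9.
Tau vs Sigma: 14 to 5, Tau.
Zeta vs Lambda: Zeta preferred on 3+2+6 = 11 ballots; Zeta wins 11–8.
Zeta–Gamma: Zeta 13–6.
Zeta vs Sigma: Zeta, 10–9.
Lambda vs Gamma: Lambda is ranked higher on 3+2+2 = 7 ballots, Gamma on 12. Gamma wins 12–7.
Lambda vs Sigma: 2+2+6 = 10 for Lambda, 9 for Sigma — Lambda by 10–9.
Gamma vs Sigma: Gamma, 12–7.
Zeta beats each of Epsilon, Tau, Lambda, Gamma, Sigma — Zeta is the Condorcet winner.

Zeta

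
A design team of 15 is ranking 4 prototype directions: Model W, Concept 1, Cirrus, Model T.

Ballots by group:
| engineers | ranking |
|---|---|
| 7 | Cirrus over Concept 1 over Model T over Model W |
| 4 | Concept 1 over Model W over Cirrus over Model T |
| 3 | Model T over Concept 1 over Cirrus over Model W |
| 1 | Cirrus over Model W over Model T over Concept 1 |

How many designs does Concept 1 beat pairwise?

2

Concept 1 against each rival (15 engineers):
Concept 1 vs Model W: Concept 1 wins 14–1.
Concept 1 vs Cirrus: Concept 1 preferred on 4+3 = 7 ballots; Cirrus wins 8–7.
Concept 1 vs Model T: Concept 1, 11–4.
Concept 1 beats Model W, Model T; loses to Cirrus — 2 pairwise wins.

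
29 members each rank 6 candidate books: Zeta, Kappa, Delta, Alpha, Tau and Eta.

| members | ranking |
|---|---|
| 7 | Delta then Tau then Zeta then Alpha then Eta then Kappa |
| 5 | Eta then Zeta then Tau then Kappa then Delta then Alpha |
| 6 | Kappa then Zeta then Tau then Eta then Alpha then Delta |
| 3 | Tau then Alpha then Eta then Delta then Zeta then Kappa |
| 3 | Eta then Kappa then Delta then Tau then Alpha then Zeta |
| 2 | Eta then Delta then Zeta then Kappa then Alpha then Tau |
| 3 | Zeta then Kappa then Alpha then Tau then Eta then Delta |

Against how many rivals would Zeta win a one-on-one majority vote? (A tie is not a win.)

Zeta against each rival (29 members):
Zeta vs Kappa: Zeta preferred on 7+5+3+2+3 = 20 ballots; Zeta wins 20–9.
Zeta vs Delta: Delta wins 15–14.
Zeta vs Alpha: Zeta, 23–6.
Zeta–Tau: Zeta 16–13.
Zeta vs Eta: Zeta preferred on 7+6+3 = 16 ballots; Zeta wins 16–13.
Zeta beats Kappa, Alpha, Tau, Eta; loses to Delta — 4 pairwise wins.

4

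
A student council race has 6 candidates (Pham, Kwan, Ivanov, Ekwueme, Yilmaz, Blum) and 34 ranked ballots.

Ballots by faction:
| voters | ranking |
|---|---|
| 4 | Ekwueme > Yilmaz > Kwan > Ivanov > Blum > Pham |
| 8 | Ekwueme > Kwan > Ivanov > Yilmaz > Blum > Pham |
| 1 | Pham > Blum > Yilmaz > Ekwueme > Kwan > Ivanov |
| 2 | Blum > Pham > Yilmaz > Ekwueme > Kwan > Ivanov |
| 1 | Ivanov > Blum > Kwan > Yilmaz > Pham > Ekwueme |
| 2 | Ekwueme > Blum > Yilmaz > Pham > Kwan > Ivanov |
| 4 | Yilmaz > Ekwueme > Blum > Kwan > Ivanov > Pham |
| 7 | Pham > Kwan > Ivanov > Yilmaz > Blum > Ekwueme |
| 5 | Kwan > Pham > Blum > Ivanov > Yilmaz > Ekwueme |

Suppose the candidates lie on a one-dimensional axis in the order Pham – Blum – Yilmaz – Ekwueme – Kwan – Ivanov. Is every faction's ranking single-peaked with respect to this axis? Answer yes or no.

Axis positions: Pham=1, Blum=2, Yilmaz=3, Ekwueme=4, Kwan=5, Ivanov=6.
Faction 1 (peak Ekwueme at position 4): ranking walks positions 4-3-5-6-2-1, expanding outward from the peak — single-peaked.
Faction 2 (peak Ekwueme at position 4): ranking walks positions 4-5-6-3-2-1, expanding outward from the peak — single-peaked.
Faction 3 (peak Pham at position 1): ranking walks positions 1-2-3-4-5-6, expanding outward from the peak — single-peaked.
Faction 4 (peak Blum at position 2): ranking walks positions 2-1-3-4-5-6, expanding outward from the peak — single-peaked.
Faction 5: ranking walks positions 6-2-5-3-1-4; Blum is ranked above Kwan even though Kwan lies between Blum and the peak Ivanov on the axis — preferences dip and rise again. Not single-peaked.
Faction 6: ranking walks positions 4-2-3-1-5-6; Blum is ranked above Yilmaz even though Yilmaz lies between Blum and the peak Ekwueme on the axis — preferences dip and rise again. Not single-peaked.
Faction 7 (peak Yilmaz at position 3): ranking walks positions 3-4-2-5-6-1, expanding outward from the peak — single-peaked.
Faction 8: ranking walks positions 1-5-6-3-2-4; Kwan is ranked above Blum even though Blum lies between Kwan and the peak Pham on the axis — preferences dip and rise again. Not single-peaked.
Faction 9: ranking walks positions 5-1-2-6-3-4; Pham is ranked above Ekwueme even though Ekwueme lies between Pham and the peak Kwan on the axis — preferences dip and rise again. Not single-peaked.
Faction 5 violates single-peakedness, so the profile is not single-peaked on this axis.

no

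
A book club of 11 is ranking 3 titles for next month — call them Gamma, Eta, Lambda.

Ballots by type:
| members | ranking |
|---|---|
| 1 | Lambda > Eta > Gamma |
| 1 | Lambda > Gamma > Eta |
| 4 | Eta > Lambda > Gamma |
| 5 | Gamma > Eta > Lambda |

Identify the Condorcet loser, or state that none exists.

none

Head-to-head results (11 members):
Gamma vs Eta: Gamma, 6–5.
Gamma vs Lambda: 5 for Gamma, 6 for Lambda — Lambda by 6–5.
Eta vs Lambda: 4+5 = 9 for Eta, 2 for Lambda — Eta by 9–2.
No book is winless: Gamma beats Eta; Eta beats Lambda; Lambda beats Gamma. There is no Condorcet loser.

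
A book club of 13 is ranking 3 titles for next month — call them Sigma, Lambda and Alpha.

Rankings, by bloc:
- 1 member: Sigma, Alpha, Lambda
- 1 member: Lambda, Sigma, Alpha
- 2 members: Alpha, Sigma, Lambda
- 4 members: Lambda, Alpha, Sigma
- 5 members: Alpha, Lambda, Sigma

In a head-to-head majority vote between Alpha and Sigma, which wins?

Ballots ranking Alpha above Sigma: 2 + 4 + 5 = 11.
Ballots ranking Sigma above Alpha: 13 − 11 = 2.
Alpha wins the head-to-head 11–2.

Alpha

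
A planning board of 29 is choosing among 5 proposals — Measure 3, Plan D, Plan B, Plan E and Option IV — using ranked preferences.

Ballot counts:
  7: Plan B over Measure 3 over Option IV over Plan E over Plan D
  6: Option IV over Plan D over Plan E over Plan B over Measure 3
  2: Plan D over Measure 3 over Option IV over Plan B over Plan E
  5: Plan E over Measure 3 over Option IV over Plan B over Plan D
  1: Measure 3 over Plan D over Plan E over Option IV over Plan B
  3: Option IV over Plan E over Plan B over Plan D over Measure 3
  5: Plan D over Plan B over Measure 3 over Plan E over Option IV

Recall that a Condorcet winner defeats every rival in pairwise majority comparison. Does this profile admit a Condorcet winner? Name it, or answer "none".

none

Pairwise majorities:
Measure 3 vs Plan D: 7+5+1 = 13 for Measure 3, 16 for Plan D — Plan D by 16–13.
Measure 3–Plan B: Plan B 21–8.
Measure 3–Plan E: Measure 3 15–14.
Measure 3 vs Option IV: Measure 3 wins 20–9.
Plan D vs Plan B: Plan B, 15–14.
Plan D–Plan E: Plan E 15–14.
Plan D vs Option IV: 8 to 21, Option IV.
Plan B vs Plan E: Plan E, 15–14.
Plan B vs Option IV: Option IV wins 17–12.
Plan E vs Option IV: Plan E preferred on 5+1+5 = 11 ballots; Option IV wins 18–11.
Each option drops at least one matchup (Measure 3 loses to Plan D; Plan D loses to Plan B; Plan B loses to Plan E; Plan E loses to Measure 3; Option IV loses to Measure 3); the cycle Measure 3 → Plan E → Plan D → Measure 3 rules out a Condorcet winner.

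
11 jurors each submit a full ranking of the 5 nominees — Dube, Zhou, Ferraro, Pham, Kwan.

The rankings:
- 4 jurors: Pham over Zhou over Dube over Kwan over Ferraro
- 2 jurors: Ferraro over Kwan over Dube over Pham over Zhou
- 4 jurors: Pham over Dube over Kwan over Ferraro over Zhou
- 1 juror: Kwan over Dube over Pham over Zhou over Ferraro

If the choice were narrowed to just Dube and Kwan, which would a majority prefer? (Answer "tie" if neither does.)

Ballots ranking Dube above Kwan: 4 + 4 = 8.
Ballots ranking Kwan above Dube: 11 − 8 = 3.
Dube wins the head-to-head 8–3.

Dube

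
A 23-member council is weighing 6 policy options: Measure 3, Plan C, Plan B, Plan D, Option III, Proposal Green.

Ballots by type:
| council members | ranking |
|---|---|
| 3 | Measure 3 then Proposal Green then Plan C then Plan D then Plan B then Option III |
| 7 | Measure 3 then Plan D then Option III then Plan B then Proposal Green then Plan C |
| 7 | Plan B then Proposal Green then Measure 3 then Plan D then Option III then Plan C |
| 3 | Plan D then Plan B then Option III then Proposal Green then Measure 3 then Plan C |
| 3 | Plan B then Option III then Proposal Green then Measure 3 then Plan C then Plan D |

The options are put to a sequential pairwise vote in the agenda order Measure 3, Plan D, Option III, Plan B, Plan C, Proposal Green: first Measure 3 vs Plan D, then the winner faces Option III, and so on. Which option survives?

Round 1: Measure 3 vs Plan D — 20–3, Measure 3 advances.
Round 2: Measure 3 vs Option III — 17–6, Measure 3 advances.
Round 3: Measure 3 vs Plan B — 10–13, Plan B advances.
Round 4: Plan B vs Plan C — 20–3, Plan B advances.
Round 5: Plan B vs Proposal Green — 20–3, Plan B advances.
The agenda winner is Plan B.

Plan B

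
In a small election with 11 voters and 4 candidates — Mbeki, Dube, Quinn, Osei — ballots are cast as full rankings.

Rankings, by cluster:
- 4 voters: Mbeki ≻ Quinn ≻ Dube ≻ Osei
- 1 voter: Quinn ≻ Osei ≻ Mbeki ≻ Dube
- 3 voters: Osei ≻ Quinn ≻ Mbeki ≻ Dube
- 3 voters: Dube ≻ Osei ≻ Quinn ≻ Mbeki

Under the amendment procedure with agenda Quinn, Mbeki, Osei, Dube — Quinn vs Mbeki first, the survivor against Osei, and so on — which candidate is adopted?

Dube

Round 1: Quinn vs Mbeki — 7–4, Quinn advances.
Round 2: Quinn vs Osei — 5–6, Osei advances.
Round 3: Osei vs Dube — 4–7, Dube advances.
Dube survives the agenda.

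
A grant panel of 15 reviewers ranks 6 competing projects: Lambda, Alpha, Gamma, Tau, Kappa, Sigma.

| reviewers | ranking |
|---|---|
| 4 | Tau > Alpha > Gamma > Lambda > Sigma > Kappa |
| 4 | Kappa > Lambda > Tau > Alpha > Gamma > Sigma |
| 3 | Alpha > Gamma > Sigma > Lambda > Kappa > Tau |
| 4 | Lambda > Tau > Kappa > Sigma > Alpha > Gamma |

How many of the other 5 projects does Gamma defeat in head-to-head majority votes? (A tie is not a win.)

1

Gamma against each rival (15 reviewers):
Gamma vs Lambda: Gamma preferred on 4+3 = 7 ballots; Lambda wins 8–7.
Gamma vs Alpha: Gamma preferred on 0 ballots; Alpha wins 15–0.
Gamma vs Tau: 3 for Gamma, 12 for Tau — Tau by 12–3.
Gamma vs Kappa: Gamma is ranked higher on 4+3 = 7 ballots, Kappa on 8. Kappa wins 8–7.
Gamma vs Sigma: 4+4+3 = 11 for Gamma, 4 for Sigma — Gamma by 11–4.
Gamma beats Sigma; loses to Lambda, Alpha, Tau, Kappa — 1 pairwise win.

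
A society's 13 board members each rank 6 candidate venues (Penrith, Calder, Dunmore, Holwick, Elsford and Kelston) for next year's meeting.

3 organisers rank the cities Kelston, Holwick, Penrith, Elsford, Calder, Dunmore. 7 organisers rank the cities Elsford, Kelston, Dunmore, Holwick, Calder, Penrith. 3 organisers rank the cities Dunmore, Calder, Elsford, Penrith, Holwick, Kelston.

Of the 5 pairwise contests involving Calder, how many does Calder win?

Calder against each rival (13 organisers):
Calder vs Penrith: Calder wins 10–3.
Calder vs Dunmore: 3 to 10, Dunmore.
Calder–Holwick: Holwick 10–3.
Calder vs Elsford: Elsford wins 10–3.
Calder vs Kelston: Calder preferred on 3 ballots; Kelston wins 10–3.
Calder beats Penrith; loses to Dunmore, Holwick, Elsford, Kelston — 1 pairwise win.

1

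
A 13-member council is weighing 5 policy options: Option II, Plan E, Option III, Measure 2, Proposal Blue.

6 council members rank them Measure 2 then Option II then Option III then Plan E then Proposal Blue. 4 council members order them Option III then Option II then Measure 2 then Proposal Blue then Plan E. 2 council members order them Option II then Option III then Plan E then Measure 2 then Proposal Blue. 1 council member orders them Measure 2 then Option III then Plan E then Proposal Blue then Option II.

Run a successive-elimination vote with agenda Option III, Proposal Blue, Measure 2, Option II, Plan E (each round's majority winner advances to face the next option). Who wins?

Measure 2

Round 1: Option III vs Proposal Blue — 13–0, Option III advances.
Round 2: Option III vs Measure 2 — 6–7, Measure 2 advances.
Round 3: Measure 2 vs Option II — 7–6, Measure 2 advances.
Round 4: Measure 2 vs Plan E — 11–2, Measure 2 advances.
The agenda winner is Measure 2.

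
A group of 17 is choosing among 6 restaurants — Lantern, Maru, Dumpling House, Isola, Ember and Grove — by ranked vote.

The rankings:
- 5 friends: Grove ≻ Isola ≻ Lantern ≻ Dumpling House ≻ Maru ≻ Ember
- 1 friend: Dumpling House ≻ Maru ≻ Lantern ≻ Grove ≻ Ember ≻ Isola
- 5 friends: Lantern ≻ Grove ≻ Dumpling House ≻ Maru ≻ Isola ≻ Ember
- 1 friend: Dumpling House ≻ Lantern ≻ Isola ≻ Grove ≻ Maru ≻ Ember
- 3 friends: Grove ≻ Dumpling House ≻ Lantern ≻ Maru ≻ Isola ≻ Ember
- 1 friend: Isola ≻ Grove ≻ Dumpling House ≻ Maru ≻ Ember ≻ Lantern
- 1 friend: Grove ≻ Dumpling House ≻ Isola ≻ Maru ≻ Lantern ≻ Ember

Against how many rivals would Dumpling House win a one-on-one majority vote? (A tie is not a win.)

Dumpling House against each rival (17 friends):
Dumpling House–Lantern: Lantern 10–7.
Dumpling House vs Maru: 17 for Dumpling House, 0 for Maru — Dumpling House by 17–0.
Dumpling House vs Isola: 11 to 6, Dumpling House.
Dumpling House vs Ember: Dumpling House wins 17–0.
Dumpling House vs Grove: Dumpling House preferred on 1+1 = 2 ballots; Grove wins 15–2.
Dumpling House beats Maru, Isola, Ember; loses to Lantern, Grove — 3 pairwise wins.

3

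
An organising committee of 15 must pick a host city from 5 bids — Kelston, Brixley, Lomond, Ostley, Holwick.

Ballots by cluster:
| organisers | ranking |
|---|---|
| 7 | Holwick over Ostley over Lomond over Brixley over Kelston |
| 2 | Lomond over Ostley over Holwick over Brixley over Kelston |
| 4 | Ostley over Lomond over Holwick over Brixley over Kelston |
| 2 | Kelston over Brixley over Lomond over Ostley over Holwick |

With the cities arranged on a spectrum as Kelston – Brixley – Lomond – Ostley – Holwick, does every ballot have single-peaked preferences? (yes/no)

yes

Axis positions: Kelston=1, Brixley=2, Lomond=3, Ostley=4, Holwick=5.
Cluster 1 (peak Holwick at position 5): ranking walks positions 5-4-3-2-1, expanding outward from the peak — single-peaked.
Cluster 2 (peak Lomond at position 3): ranking walks positions 3-4-5-2-1, expanding outward from the peak — single-peaked.
Cluster 3 (peak Ostley at position 4): ranking walks positions 4-3-5-2-1, expanding outward from the peak — single-peaked.
Cluster 4 (peak Kelston at position 1): ranking walks positions 1-2-3-4-5, expanding outward from the peak — single-peaked.
Every ranking is single-peaked on this axis.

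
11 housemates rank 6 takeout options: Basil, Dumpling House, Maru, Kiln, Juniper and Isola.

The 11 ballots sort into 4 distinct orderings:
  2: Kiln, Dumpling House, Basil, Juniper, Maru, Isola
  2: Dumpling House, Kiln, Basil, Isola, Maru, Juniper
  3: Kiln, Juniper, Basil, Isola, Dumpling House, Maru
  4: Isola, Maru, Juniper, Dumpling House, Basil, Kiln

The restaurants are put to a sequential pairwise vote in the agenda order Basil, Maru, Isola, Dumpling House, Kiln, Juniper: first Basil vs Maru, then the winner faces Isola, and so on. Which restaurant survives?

Juniper

Round 1: Basil vs Maru — 7–4, Basil advances.
Round 2: Basil vs Isola — 7–4, Basil advances.
Round 3: Basil vs Dumpling House — 3–8, Dumpling House advances.
Round 4: Dumpling House vs Kiln — 6–5, Dumpling House advances.
Round 5: Dumpling House vs Juniper — 4–7, Juniper advances.
Juniper survives the agenda.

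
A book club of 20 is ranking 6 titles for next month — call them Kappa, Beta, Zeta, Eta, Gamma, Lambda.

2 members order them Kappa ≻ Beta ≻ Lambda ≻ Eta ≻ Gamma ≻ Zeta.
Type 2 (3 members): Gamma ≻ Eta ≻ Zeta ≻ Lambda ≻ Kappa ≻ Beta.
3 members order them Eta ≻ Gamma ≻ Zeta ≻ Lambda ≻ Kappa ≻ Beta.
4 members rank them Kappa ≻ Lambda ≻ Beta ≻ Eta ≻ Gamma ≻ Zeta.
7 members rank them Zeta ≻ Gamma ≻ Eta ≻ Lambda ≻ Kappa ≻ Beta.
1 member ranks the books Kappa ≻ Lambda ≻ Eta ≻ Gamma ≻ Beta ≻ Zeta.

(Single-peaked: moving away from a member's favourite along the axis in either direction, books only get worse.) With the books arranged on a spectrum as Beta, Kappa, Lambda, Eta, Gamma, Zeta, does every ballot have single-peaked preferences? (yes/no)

yes

Axis positions: Beta=1, Kappa=2, Lambda=3, Eta=4, Gamma=5, Zeta=6.
Type 1 (peak Kappa at position 2): ranking walks positions 2-1-3-4-5-6, expanding outward from the peak — single-peaked.
Type 2 (peak Gamma at position 5): ranking walks positions 5-4-6-3-2-1, expanding outward from the peak — single-peaked.
Type 3 (peak Eta at position 4): ranking walks positions 4-5-6-3-2-1, expanding outward from the peak — single-peaked.
Type 4 (peak Kappa at position 2): ranking walks positions 2-3-1-4-5-6, expanding outward from the peak — single-peaked.
Type 5 (peak Zeta at position 6): ranking walks positions 6-5-4-3-2-1, expanding outward from the peak — single-peaked.
Type 6 (peak Kappa at position 2): ranking walks positions 2-3-4-5-1-6, expanding outward from the peak — single-peaked.
Every ranking is single-peaked on this axis.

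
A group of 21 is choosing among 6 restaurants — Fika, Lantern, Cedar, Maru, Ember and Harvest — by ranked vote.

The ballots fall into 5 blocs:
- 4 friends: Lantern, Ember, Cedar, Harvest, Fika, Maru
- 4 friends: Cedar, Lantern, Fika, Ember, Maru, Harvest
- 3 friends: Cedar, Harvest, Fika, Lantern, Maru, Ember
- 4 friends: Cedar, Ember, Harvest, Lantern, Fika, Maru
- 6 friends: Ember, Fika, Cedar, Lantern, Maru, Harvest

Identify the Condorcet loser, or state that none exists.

Maru

Pairwise majorities:
Fika vs Lantern: Fika preferred on 3+6 = 9 ballots; Lantern wins 12–9.
Fika–Cedar: Cedar 15–6.
Fika vs Maru: Fika is ranked higher on 4+4+3+4+6 = 21 ballots, Maru on 0. Fika wins 21–0.
Fika vs Ember: Ember, 14–7.
Fika–Harvest: Harvest 11–10.
Lantern vs Cedar: Cedar wins 17–4.
Lantern vs Maru: Lantern, 21–0.
Lantern–Ember: Lantern 11–10.
Lantern vs Harvest: Lantern wins 14–7.
Cedar vs Maru: Cedar, 21–0.
Cedar–Ember: Cedar 11–10.
Cedar–Harvest: Cedar 21–0.
Maru vs Ember: 3 for Maru, 18 for Ember — Ember by 18–3.
Maru–Harvest: Harvest 11–10.
Ember vs Harvest: Ember preferred on 4+4+4+6 = 18 ballots; Ember wins 18–3.
Maru loses to every other restaurant — it is the Condorcet loser.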